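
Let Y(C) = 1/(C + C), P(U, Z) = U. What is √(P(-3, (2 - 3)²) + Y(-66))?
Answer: I*√13101/66 ≈ 1.7342*I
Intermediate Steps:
Y(C) = 1/(2*C)
√(P(-3, (2 - 3)²) + Y(-66)) = √(-3 + (½)/(-66)) = √(-3 + (½)*(-1/66)) = √(-3 - 1/132) = √(-397/132) = I*√13101/66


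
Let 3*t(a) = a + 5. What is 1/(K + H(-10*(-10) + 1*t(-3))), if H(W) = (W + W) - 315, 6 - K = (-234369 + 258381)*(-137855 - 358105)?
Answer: 3/35726974237 ≈ 8.3970e-11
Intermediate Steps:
t(a) = 5/3 + a/3 (t(a) = (a + 5)/3 = (5 + a)/3 = 5/3 + a/3)
K = 11908991526 (K = 6 - (-234369 + 258381)*(-137855 - 358105) = 6 - 24012*(-495960) = 6 - 1*(-11908991520) = 6 + 11908991520 = 11908991526)
H(W) = -315 + 2*W (H(W) = 2*W - 315 = -315 + 2*W)
1/(K + H(-10*(-10) + 1*t(-3))) = 1/(11908991526 + (-315 + 2*(-10*(-10) + 1*(5/3 + (⅓)*(-3))))) = 1/(11908991526 + (-315 + 2*(100 + 1*(5/3 - 1)))) = 1/(11908991526 + (-315 + 2*(100 + 1*(⅔)))) = 1/(11908991526 + (-315 + 2*(100 + ⅔))) = 1/(11908991526 + (-315 + 2*(302/3))) = 1/(11908991526 + (-315 + 604/3)) = 1/(11908991526 - 341/3) = 1/(35726974237/3) = 3/35726974237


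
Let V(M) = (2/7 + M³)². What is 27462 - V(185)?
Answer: -1964384457830491/49 ≈ -4.0089e+13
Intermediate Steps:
V(M) = (2/7 + M³)² (V(M) = (2*(⅐) + M³)² = (2/7 + M³)²)
27462 - V(185) = 27462 - (2 + 7*185³)²/49 = 27462 - (2 + 7*6331625)²/49 = 27462 - (2 + 44321375)²/49 = 27462 - 44321377²/49 = 27462 - 1964384459176129/49 = -1964384457830491/49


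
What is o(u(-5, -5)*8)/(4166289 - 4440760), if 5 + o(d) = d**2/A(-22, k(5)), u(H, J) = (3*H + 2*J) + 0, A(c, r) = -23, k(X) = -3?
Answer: 40115/6312833 ≈ 0.0063545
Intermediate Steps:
u(H, J) = 2*J + 3*H (u(H, J) = (2*J + 3*H) + 0 = 2*J + 3*H)
o(d) = -5 - d**2/23 (o(d) = -5 + d**2/(-23) = -5 - d**2/23)
o(u(-5, -5)*8)/(4166289 - 4440760) = (-5 - 64*(2*(-5) + 3*(-5))**2/23)/(4166289 - 4440760) = (-5 - 64*(-10 - 15)**2/23)/(-274471) = (-5 - (-25*8)**2/23)*(-1/274471) = (-5 - 1/23*(-200)**2)*(-1/274471) = (-5 - 1/23*40000)*(-1/274471) = (-5 - 40000/23)*(-1/274471) = -40115/23*(-1/274471) = 40115/6312833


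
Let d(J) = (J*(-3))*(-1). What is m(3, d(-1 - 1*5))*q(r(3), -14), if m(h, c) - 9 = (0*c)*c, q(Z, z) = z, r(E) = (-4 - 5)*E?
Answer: -126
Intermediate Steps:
r(E) = -9*E
d(J) = 3*J (d(J) = -3*J*(-1) = 3*J)
m(h, c) = 9 (m(h, c) = 9 + (0*c)*c = 9 + 0*c = 9 + 0 = 9)
m(3, d(-1 - 1*5))*q(r(3), -14) = 9*(-14) = -126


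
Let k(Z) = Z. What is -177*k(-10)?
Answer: 1770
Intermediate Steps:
-177*k(-10) = -177*(-10) = 1770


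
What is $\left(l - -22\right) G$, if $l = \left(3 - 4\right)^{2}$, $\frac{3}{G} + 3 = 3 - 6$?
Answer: $- \frac{23}{2} \approx -11.5$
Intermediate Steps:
$G = - \frac{1}{2}$ ($G = \frac{3}{-3 + \left(3 - 6\right)} = \frac{3}{-3 - 3} = \frac{3}{-6} = 3 \left(- \frac{1}{6}\right) = - \frac{1}{2} \approx -0.5$)
$l = 1$ ($l = \left(-1\right)^{2} = 1$)
$\left(l - -22\right) G = \left(1 - -22\right) \left(- \frac{1}{2}\right) = \left(1 + 22\right) \left(- \frac{1}{2}\right) = 23 \left(- \frac{1}{2}\right) = - \frac{23}{2}$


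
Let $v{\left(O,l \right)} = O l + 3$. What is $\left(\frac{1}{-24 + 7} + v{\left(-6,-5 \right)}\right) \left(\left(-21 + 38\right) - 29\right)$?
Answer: $- \frac{6720}{17} \approx -395.29$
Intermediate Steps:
$v{\left(O,l \right)} = 3 + O l$
$\left(\frac{1}{-24 + 7} + v{\left(-6,-5 \right)}\right) \left(\left(-21 + 38\right) - 29\right) = \left(\frac{1}{-24 + 7} + \left(3 - -30\right)\right) \left(\left(-21 + 38\right) - 29\right) = \left(\frac{1}{-17} + \left(3 + 30\right)\right) \left(17 - 29\right) = \left(- \frac{1}{17} + 33\right) \left(-12\right) = \frac{560}{17} \left(-12\right) = - \frac{6720}{17}$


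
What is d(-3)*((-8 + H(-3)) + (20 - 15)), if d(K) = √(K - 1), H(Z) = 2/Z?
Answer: -22*I/3 ≈ -7.3333*I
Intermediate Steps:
d(K) = √(-1 + K)
d(-3)*((-8 + H(-3)) + (20 - 15)) = √(-1 - 3)*((-8 + 2/(-3)) + (20 - 15)) = √(-4)*((-8 + 2*(-⅓)) + 5) = (2*I)*((-8 - ⅔) + 5) = (2*I)*(-26/3 + 5) = (2*I)*(-11/3) = -22*I/3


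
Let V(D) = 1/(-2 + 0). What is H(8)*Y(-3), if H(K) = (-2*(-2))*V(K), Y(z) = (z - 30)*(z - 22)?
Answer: -1650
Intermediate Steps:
V(D) = -½ (V(D) = 1/(-2) = -½)
Y(z) = (-30 + z)*(-22 + z)
H(K) = -2 (H(K) = -2*(-2)*(-½) = 4*(-½) = -2)
H(8)*Y(-3) = -2*(660 + (-3)² - 52*(-3)) = -2*(660 + 9 + 156) = -2*825 = -1650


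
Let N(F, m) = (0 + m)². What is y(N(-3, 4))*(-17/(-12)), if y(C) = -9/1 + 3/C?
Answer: -799/64 ≈ -12.484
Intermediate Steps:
N(F, m) = m²
y(C) = -9 + 3/C (y(C) = -9*1 + 3/C = -9 + 3/C)
y(N(-3, 4))*(-17/(-12)) = (-9 + 3/(4²))*(-17/(-12)) = (-9 + 3/16)*(-17*(-1/12)) = (-9 + 3*(1/16))*(17/12) = (-9 + 3/16)*(17/12) = -141/16*17/12 = -799/64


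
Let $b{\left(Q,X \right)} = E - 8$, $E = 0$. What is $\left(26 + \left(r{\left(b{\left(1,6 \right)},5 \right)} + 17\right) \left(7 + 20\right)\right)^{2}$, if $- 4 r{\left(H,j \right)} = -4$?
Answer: $262144$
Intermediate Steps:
$b{\left(Q,X \right)} = -8$ ($b{\left(Q,X \right)} = 0 - 8 = -8$)
$r{\left(H,j \right)} = 1$ ($r{\left(H,j \right)} = \left(- \frac{1}{4}\right) \left(-4\right) = 1$)
$\left(26 + \left(r{\left(b{\left(1,6 \right)},5 \right)} + 17\right) \left(7 + 20\right)\right)^{2} = \left(26 + \left(1 + 17\right) \left(7 + 20\right)\right)^{2} = \left(26 + 18 \cdot 27\right)^{2} = \left(26 + 486\right)^{2} = 512^{2} = 262144$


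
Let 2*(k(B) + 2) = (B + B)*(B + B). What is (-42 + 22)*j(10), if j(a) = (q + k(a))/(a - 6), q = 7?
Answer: -1025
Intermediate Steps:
k(B) = -2 + 2*B² (k(B) = -2 + ((B + B)*(B + B))/2 = -2 + ((2*B)*(2*B))/2 = -2 + (4*B²)/2 = -2 + 2*B²)
j(a) = (5 + 2*a²)/(-6 + a) (j(a) = (7 + (-2 + 2*a²))/(a - 6) = (5 + 2*a²)/(-6 + a))
(-42 + 22)*j(10) = (-42 + 22)*((5 + 2*10²)/(-6 + 10)) = -20*(5 + 2*100)/4 = -5*(5 + 200) = -5*205 = -20*205/4 = -1025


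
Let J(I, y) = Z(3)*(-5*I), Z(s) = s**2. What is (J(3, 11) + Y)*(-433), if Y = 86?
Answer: 21217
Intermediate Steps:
J(I, y) = -45*I (J(I, y) = 3**2*(-5*I) = 9*(-5*I) = -45*I)
(J(3, 11) + Y)*(-433) = (-45*3 + 86)*(-433) = (-135 + 86)*(-433) = -49*(-433) = 21217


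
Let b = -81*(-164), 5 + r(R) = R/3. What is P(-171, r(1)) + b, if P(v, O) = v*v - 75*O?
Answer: 42875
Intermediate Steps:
r(R) = -5 + R/3
P(v, O) = v² - 75*O
b = 13284
P(-171, r(1)) + b = ((-171)² - 75*(-5 + (⅓)*1)) + 13284 = (29241 - 75*(-5 + ⅓)) + 13284 = (29241 - 75*(-14/3)) + 13284 = (29241 + 350) + 13284 = 29591 + 13284 = 42875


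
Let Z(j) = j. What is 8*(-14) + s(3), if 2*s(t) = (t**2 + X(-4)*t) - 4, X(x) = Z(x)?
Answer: -231/2 ≈ -115.50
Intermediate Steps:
X(x) = x
s(t) = -2 + t**2/2 - 2*t (s(t) = ((t**2 - 4*t) - 4)/2 = (-4 + t**2 - 4*t)/2 = -2 + t**2/2 - 2*t)
8*(-14) + s(3) = 8*(-14) + (-2 + (1/2)*3**2 - 2*3) = -112 + (-2 + (1/2)*9 - 6) = -112 + (-2 + 9/2 - 6) = -112 - 7/2 = -231/2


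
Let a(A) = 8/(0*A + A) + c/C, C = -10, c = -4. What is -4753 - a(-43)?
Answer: -1021941/215 ≈ -4753.2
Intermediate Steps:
a(A) = ⅖ + 8/A (a(A) = 8/(0*A + A) - 4/(-10) = 8/(0 + A) - 4*(-⅒) = 8/A + ⅖ = ⅖ + 8/A)
-4753 - a(-43) = -4753 - (⅖ + 8/(-43)) = -4753 - (⅖ + 8*(-1/43)) = -4753 - (⅖ - 8/43) = -4753 - 1*46/215 = -4753 - 46/215 = -1021941/215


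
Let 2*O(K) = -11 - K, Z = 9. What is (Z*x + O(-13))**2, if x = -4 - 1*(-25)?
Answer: 36100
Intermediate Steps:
x = 21 (x = -4 + 25 = 21)
O(K) = -11/2 - K/2 (O(K) = (-11 - K)/2 = -11/2 - K/2)
(Z*x + O(-13))**2 = (9*21 + (-11/2 - 1/2*(-13)))**2 = (189 + (-11/2 + 13/2))**2 = (189 + 1)**2 = 190**2 = 36100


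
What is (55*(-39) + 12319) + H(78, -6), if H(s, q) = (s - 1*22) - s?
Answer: 10152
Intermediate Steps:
H(s, q) = -22 (H(s, q) = (s - 22) - s = (-22 + s) - s = -22)
(55*(-39) + 12319) + H(78, -6) = (55*(-39) + 12319) - 22 = (-2145 + 12319) - 22 = 10174 - 22 = 10152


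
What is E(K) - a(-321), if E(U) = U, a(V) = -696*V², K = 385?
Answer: 71716921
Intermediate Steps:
E(K) - a(-321) = 385 - (-696)*(-321)² = 385 - (-696)*103041 = 385 - 1*(-71716536) = 385 + 71716536 = 71716921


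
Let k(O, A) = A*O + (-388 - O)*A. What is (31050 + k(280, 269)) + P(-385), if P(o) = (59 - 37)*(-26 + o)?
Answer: -82364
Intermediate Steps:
P(o) = -572 + 22*o (P(o) = 22*(-26 + o) = -572 + 22*o)
k(O, A) = A*O + A*(-388 - O)
(31050 + k(280, 269)) + P(-385) = (31050 - 388*269) + (-572 + 22*(-385)) = (31050 - 104372) + (-572 - 8470) = -73322 - 9042 = -82364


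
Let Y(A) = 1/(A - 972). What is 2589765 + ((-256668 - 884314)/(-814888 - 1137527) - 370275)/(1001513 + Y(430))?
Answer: 2744658448053707817869/1059809998158675 ≈ 2.5898e+6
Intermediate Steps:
Y(A) = 1/(-972 + A)
2589765 + ((-256668 - 884314)/(-814888 - 1137527) - 370275)/(1001513 + Y(430)) = 2589765 + ((-256668 - 884314)/(-814888 - 1137527) - 370275)/(1001513 + 1/(-972 + 430)) = 2589765 + (-1140982/(-1952415) - 370275)/(1001513 + 1/(-542)) = 2589765 + (-1140982*(-1/1952415) - 370275)/(1001513 - 1/542) = 2589765 + (1140982/1952415 - 370275)/(542820045/542) = 2589765 - 722929323143/1952415*542/542820045 = 2589765 - 391827693143506/1059809998158675 = 2744658448053707817869/1059809998158675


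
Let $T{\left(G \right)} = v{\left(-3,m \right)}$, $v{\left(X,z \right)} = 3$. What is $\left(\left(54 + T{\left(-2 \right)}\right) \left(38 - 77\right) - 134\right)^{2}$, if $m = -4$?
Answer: $5555449$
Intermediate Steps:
$T{\left(G \right)} = 3$
$\left(\left(54 + T{\left(-2 \right)}\right) \left(38 - 77\right) - 134\right)^{2} = \left(\left(54 + 3\right) \left(38 - 77\right) - 134\right)^{2} = \left(57 \left(-39\right) - 134\right)^{2} = \left(-2223 - 134\right)^{2} = \left(-2357\right)^{2} = 5555449$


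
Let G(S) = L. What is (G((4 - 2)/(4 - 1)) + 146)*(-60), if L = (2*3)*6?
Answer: -10920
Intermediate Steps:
L = 36 (L = 6*6 = 36)
G(S) = 36
(G((4 - 2)/(4 - 1)) + 146)*(-60) = (36 + 146)*(-60) = 182*(-60) = -10920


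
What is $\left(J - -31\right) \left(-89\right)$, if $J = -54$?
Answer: $2047$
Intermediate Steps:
$\left(J - -31\right) \left(-89\right) = \left(-54 - -31\right) \left(-89\right) = \left(-54 + 31\right) \left(-89\right) = \left(-23\right) \left(-89\right) = 2047$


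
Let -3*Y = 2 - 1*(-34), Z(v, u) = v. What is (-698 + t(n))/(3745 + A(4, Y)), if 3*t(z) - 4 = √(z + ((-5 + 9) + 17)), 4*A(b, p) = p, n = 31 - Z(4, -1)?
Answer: -1045/5613 + 2*√3/5613 ≈ -0.18556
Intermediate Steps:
Y = -12 (Y = -(2 - 1*(-34))/3 = -(2 + 34)/3 = -⅓*36 = -12)
n = 27 (n = 31 - 1*4 = 31 - 4 = 27)
A(b, p) = p/4
t(z) = 4/3 + √(21 + z)/3 (t(z) = 4/3 + √(z + ((-5 + 9) + 17))/3 = 4/3 + √(z + (4 + 17))/3 = 4/3 + √(z + 21)/3 = 4/3 + √(21 + z)/3)
(-698 + t(n))/(3745 + A(4, Y)) = (-698 + (4/3 + √(21 + 27)/3))/(3745 + (¼)*(-12)) = (-698 + (4/3 + √48/3))/(3745 - 3) = (-698 + (4/3 + (4*√3)/3))/3742 = (-698 + (4/3 + 4*√3/3))*(1/3742) = (-2090/3 + 4*√3/3)*(1/3742) = -1045/5613 + 2*√3/5613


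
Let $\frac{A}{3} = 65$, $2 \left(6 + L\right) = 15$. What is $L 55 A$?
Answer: $\frac{32175}{2} \approx 16088.0$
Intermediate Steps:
$L = \frac{3}{2}$ ($L = -6 + \frac{1}{2} \cdot 15 = -6 + \frac{15}{2} = \frac{3}{2} \approx 1.5$)
$A = 195$ ($A = 3 \cdot 65 = 195$)
$L 55 A = \frac{3}{2} \cdot 55 \cdot 195 = \frac{165}{2} \cdot 195 = \frac{32175}{2}$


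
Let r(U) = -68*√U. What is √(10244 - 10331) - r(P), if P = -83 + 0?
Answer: I*(√87 + 68*√83) ≈ 628.84*I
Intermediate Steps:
P = -83
√(10244 - 10331) - r(P) = √(10244 - 10331) - (-68)*√(-83) = √(-87) - (-68)*I*√83 = I*√87 - (-68)*I*√83 = I*√87 + 68*I*√83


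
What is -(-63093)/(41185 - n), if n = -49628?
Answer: 21031/30271 ≈ 0.69476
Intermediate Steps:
-(-63093)/(41185 - n) = -(-63093)/(41185 - 1*(-49628)) = -(-63093)/(41185 + 49628) = -(-63093)/90813 = -1*(-21031/30271) = 21031/30271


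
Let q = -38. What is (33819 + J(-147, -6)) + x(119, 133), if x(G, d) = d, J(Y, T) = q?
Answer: 33914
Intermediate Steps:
J(Y, T) = -38
(33819 + J(-147, -6)) + x(119, 133) = (33819 - 38) + 133 = 33781 + 133 = 33914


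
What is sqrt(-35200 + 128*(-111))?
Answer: 16*I*sqrt(193) ≈ 222.28*I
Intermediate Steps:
sqrt(-35200 + 128*(-111)) = sqrt(-35200 - 14208) = sqrt(-49408) = 16*I*sqrt(193)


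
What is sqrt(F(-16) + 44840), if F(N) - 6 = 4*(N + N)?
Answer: sqrt(44718) ≈ 211.47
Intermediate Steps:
F(N) = 6 + 8*N (F(N) = 6 + 4*(N + N) = 6 + 4*(2*N) = 6 + 8*N)
sqrt(F(-16) + 44840) = sqrt((6 + 8*(-16)) + 44840) = sqrt((6 - 128) + 44840) = sqrt(-122 + 44840) = sqrt(44718)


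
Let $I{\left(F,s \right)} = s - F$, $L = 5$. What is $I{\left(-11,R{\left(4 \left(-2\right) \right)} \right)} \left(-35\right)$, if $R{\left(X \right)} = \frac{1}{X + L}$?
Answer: $- \frac{1120}{3} \approx -373.33$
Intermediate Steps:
$R{\left(X \right)} = \frac{1}{5 + X}$ ($R{\left(X \right)} = \frac{1}{X + 5} = \frac{1}{5 + X}$)
$I{\left(-11,R{\left(4 \left(-2\right) \right)} \right)} \left(-35\right) = \left(\frac{1}{5 + 4 \left(-2\right)} - -11\right) \left(-35\right) = \left(\frac{1}{5 - 8} + 11\right) \left(-35\right) = \left(\frac{1}{-3} + 11\right) \left(-35\right) = \left(- \frac{1}{3} + 11\right) \left(-35\right) = \frac{32}{3} \left(-35\right) = - \frac{1120}{3}$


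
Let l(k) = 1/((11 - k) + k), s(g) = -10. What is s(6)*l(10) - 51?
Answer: -571/11 ≈ -51.909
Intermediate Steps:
l(k) = 1/11
s(6)*l(10) - 51 = -10*1/11 - 51 = -10/11 - 51 = -571/11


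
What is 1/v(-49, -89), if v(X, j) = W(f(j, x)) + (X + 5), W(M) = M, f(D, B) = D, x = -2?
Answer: -1/133 ≈ -0.0075188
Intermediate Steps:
v(X, j) = 5 + X + j (v(X, j) = j + (X + 5) = j + (5 + X) = 5 + X + j)
1/v(-49, -89) = 1/(5 - 49 - 89) = 1/(-133) = -1/133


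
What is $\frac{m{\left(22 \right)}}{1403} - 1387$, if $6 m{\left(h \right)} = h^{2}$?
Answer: $- \frac{5837641}{4209} \approx -1386.9$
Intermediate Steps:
$m{\left(h \right)} = \frac{h^{2}}{6}$
$\frac{m{\left(22 \right)}}{1403} - 1387 = \frac{\frac{1}{6} \cdot 22^{2}}{1403} - 1387 = \frac{\frac{1}{6} \cdot 484}{1403} - 1387 = \frac{1}{1403} \cdot \frac{242}{3} - 1387 = \frac{242}{4209} - 1387 = - \frac{5837641}{4209}$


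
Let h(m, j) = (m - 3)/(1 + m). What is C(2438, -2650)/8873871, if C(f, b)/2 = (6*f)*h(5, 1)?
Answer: 9752/8873871 ≈ 0.0010990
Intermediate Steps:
h(m, j) = (-3 + m)/(1 + m)
C(f, b) = 4*f (C(f, b) = 2*((6*f)*((-3 + 5)/(1 + 5))) = 2*((6*f)*(2/6)) = 2*((6*f)*((⅙)*2)) = 2*((6*f)*(⅓)) = 2*(2*f) = 4*f)
C(2438, -2650)/8873871 = (4*2438)/8873871 = 9752*(1/8873871) = 9752/8873871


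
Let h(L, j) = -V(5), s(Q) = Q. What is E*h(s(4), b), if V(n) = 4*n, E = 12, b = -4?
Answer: -240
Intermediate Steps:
h(L, j) = -20 (h(L, j) = -4*5 = -1*20 = -20)
E*h(s(4), b) = 12*(-20) = -240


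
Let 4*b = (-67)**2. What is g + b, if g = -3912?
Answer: -11159/4 ≈ -2789.8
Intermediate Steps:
b = 4489/4 (b = (1/4)*(-67)**2 = (1/4)*4489 = 4489/4 ≈ 1122.3)
g + b = -3912 + 4489/4 = -11159/4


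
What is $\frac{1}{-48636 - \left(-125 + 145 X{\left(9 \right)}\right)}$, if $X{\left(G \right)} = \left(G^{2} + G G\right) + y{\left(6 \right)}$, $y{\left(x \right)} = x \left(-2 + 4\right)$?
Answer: $- \frac{1}{73741} \approx -1.3561 \cdot 10^{-5}$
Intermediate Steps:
$y{\left(x \right)} = 2 x$ ($y{\left(x \right)} = x 2 = 2 x$)
$X{\left(G \right)} = 12 + 2 G^{2}$ ($X{\left(G \right)} = \left(G^{2} + G G\right) + 2 \cdot 6 = \left(G^{2} + G^{2}\right) + 12 = 2 G^{2} + 12 = 12 + 2 G^{2}$)
$\frac{1}{-48636 - \left(-125 + 145 X{\left(9 \right)}\right)} = \frac{1}{-48636 + \left(125 - 145 \left(12 + 2 \cdot 9^{2}\right)\right)} = \frac{1}{-48636 + \left(125 - 145 \left(12 + 2 \cdot 81\right)\right)} = \frac{1}{-48636 + \left(125 - 145 \left(12 + 162\right)\right)} = \frac{1}{-48636 + \left(125 - 25230\right)} = \frac{1}{-48636 - 25105} = \frac{1}{-73741} = - \frac{1}{73741}$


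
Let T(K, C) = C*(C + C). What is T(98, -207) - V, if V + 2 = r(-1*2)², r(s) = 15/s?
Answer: 342575/4 ≈ 85644.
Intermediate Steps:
T(K, C) = 2*C² (T(K, C) = C*(2*C) = 2*C²)
V = 217/4 (V = -2 + (15/((-1*2)))² = -2 + (15/(-2))² = -2 + (15*(-½))² = -2 + (-15/2)² = -2 + 225/4 = 217/4 ≈ 54.250)
T(98, -207) - V = 2*(-207)² - 1*217/4 = 2*42849 - 217/4 = 85698 - 217/4 = 342575/4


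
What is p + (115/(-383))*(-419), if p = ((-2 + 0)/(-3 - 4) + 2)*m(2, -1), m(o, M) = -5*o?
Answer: 276015/2681 ≈ 102.95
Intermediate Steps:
p = -160/7 (p = ((-2 + 0)/(-3 - 4) + 2)*(-5*2) = (-2/(-7) + 2)*(-10) = (-2*(-⅐) + 2)*(-10) = (2/7 + 2)*(-10) = (16/7)*(-10) = -160/7 ≈ -22.857)
p + (115/(-383))*(-419) = -160/7 + (115/(-383))*(-419) = -160/7 + (115*(-1/383))*(-419) = -160/7 - 115/383*(-419) = -160/7 + 48185/383 = 276015/2681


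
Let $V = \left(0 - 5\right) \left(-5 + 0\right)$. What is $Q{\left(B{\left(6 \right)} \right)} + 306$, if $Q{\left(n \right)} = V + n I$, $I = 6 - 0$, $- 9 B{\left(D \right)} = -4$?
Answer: $\frac{1001}{3} \approx 333.67$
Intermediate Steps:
$B{\left(D \right)} = \frac{4}{9}$ ($B{\left(D \right)} = \left(- \frac{1}{9}\right) \left(-4\right) = \frac{4}{9}$)
$I = 6$ ($I = 6 + 0 = 6$)
$V = 25$ ($V = \left(-5\right) \left(-5\right) = 25$)
$Q{\left(n \right)} = 25 + 6 n$ ($Q{\left(n \right)} = 25 + n 6 = 25 + 6 n$)
$Q{\left(B{\left(6 \right)} \right)} + 306 = \left(25 + 6 \cdot \frac{4}{9}\right) + 306 = \left(25 + \frac{8}{3}\right) + 306 = \frac{83}{3} + 306 = \frac{1001}{3}$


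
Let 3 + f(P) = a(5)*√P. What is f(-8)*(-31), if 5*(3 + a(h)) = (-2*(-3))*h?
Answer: 93 - 186*I*√2 ≈ 93.0 - 263.04*I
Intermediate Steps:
a(h) = -3 + 6*h/5 (a(h) = -3 + ((-2*(-3))*h)/5 = -3 + (6*h)/5 = -3 + 6*h/5)
f(P) = -3 + 3*√P (f(P) = -3 + (-3 + (6/5)*5)*√P = -3 + (-3 + 6)*√P = -3 + 3*√P)
f(-8)*(-31) = (-3 + 3*√(-8))*(-31) = (-3 + 3*(2*I*√2))*(-31) = (-3 + 6*I*√2)*(-31) = 93 - 186*I*√2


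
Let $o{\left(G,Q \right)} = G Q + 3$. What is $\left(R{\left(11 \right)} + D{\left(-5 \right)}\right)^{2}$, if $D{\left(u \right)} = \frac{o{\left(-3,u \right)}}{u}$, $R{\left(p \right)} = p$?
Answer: $\frac{1369}{25} \approx 54.76$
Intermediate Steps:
$o{\left(G,Q \right)} = 3 + G Q$
$D{\left(u \right)} = \frac{3 - 3 u}{u}$
$\left(R{\left(11 \right)} + D{\left(-5 \right)}\right)^{2} = \left(11 - \left(3 - \frac{3}{-5}\right)\right)^{2} = \left(11 + \left(-3 + 3 \left(- \frac{1}{5}\right)\right)\right)^{2} = \left(11 - \frac{18}{5}\right)^{2} = \left(\frac{37}{5}\right)^{2} = \frac{1369}{25}$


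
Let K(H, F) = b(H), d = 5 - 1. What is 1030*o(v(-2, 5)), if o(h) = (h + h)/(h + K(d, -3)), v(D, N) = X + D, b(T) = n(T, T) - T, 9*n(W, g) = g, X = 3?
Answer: -18540/23 ≈ -806.09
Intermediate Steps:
n(W, g) = g/9
b(T) = -8*T/9 (b(T) = T/9 - T = -8*T/9)
d = 4
K(H, F) = -8*H/9
v(D, N) = 3 + D
o(h) = 2*h/(-32/9 + h) (o(h) = (h + h)/(h - 8/9*4) = (2*h)/(h - 32/9) = (2*h)/(-32/9 + h) = 2*h/(-32/9 + h))
1030*o(v(-2, 5)) = 1030*(18*(3 - 2)/(-32 + 9*(3 - 2))) = 1030*(18*1/(-32 + 9*1)) = 1030*(18*1/(-32 + 9)) = 1030*(18*1/(-23)) = 1030*(18*1*(-1/23)) = 1030*(-18/23) = -18540/23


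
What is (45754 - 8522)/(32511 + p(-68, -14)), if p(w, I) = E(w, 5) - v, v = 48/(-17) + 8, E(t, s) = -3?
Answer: 158236/138137 ≈ 1.1455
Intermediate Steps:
v = 88/17 (v = 48*(-1/17) + 8 = -48/17 + 8 = 88/17 ≈ 5.1765)
p(w, I) = -139/17 (p(w, I) = -3 - 1*88/17 = -3 - 88/17 = -139/17)
(45754 - 8522)/(32511 + p(-68, -14)) = (45754 - 8522)/(32511 - 139/17) = 37232/(552548/17) = 37232*(17/552548) = 158236/138137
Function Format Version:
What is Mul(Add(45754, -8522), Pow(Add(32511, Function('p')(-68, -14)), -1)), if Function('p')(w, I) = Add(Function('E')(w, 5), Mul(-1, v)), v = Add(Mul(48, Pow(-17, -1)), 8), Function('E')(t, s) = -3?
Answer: Rational(158236, 138137) ≈ 1.1455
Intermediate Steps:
v = Rational(88, 17) (v = Add(Mul(48, Rational(-1, 17)), 8) = Add(Rational(-48, 17), 8) = Rational(88, 17) ≈ 5.1765)
Function('p')(w, I) = Rational(-139, 17) (Function('p')(w, I) = Add(-3, Mul(-1, Rational(88, 17))) = Add(-3, Rational(-88, 17)) = Rational(-139, 17))
Mul(Add(45754, -8522), Pow(Add(32511, Function('p')(-68, -14)), -1)) = Mul(Add(45754, -8522), Pow(Add(32511, Rational(-139, 17)), -1)) = Mul(37232, Pow(Rational(552548, 17), -1)) = Mul(37232, Rational(17, 552548)) = Rational(158236, 138137)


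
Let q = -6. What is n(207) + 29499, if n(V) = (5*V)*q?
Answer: 23289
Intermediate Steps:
n(V) = -30*V (n(V) = (5*V)*(-6) = -30*V)
n(207) + 29499 = -30*207 + 29499 = -6210 + 29499 = 23289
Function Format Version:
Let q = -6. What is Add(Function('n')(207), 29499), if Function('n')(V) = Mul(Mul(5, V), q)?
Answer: 23289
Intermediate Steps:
Function('n')(V) = Mul(-30, V) (Function('n')(V) = Mul(Mul(5, V), -6) = Mul(-30, V))
Add(Function('n')(207), 29499) = Add(Mul(-30, 207), 29499) = Add(-6210, 29499) = 23289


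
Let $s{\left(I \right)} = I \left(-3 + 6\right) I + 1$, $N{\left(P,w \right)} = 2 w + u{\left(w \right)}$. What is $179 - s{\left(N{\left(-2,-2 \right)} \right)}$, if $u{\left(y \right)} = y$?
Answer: $70$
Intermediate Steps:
$N{\left(P,w \right)} = 3 w$ ($N{\left(P,w \right)} = 2 w + w = 3 w$)
$s{\left(I \right)} = 1 + 3 I^{2}$ ($s{\left(I \right)} = I 3 I + 1 = 3 I I + 1 = 3 I^{2} + 1 = 1 + 3 I^{2}$)
$179 - s{\left(N{\left(-2,-2 \right)} \right)} = 179 - \left(1 + 3 \left(3 \left(-2\right)\right)^{2}\right) = 179 - \left(1 + 3 \left(-6\right)^{2}\right) = 179 - \left(1 + 3 \cdot 36\right) = 179 - \left(1 + 108\right) = 179 - 109 = 70$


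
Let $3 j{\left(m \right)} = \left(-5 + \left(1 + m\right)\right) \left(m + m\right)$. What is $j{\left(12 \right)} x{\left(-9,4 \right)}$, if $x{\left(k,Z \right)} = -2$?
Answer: $-128$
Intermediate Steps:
$j{\left(m \right)} = \frac{2 m \left(-4 + m\right)}{3}$ ($j{\left(m \right)} = \frac{\left(-5 + \left(1 + m\right)\right) \left(m + m\right)}{3} = \frac{\left(-4 + m\right) 2 m}{3} = \frac{2 m \left(-4 + m\right)}{3}$)
$j{\left(12 \right)} x{\left(-9,4 \right)} = \frac{2}{3} \cdot 12 \left(-4 + 12\right) \left(-2\right) = \frac{2}{3} \cdot 12 \cdot 8 \left(-2\right) = 64 \left(-2\right) = -128$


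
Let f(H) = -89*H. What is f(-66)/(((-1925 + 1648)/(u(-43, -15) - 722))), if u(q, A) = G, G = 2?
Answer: 4229280/277 ≈ 15268.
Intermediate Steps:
u(q, A) = 2
f(-66)/(((-1925 + 1648)/(u(-43, -15) - 722))) = (-89*(-66))/(((-1925 + 1648)/(2 - 722))) = 5874/((-277/(-720))) = 5874/((-277*(-1/720))) = 5874/(277/720) = 5874*(720/277) = 4229280/277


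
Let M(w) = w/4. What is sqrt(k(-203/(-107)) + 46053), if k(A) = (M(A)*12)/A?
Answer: 2*sqrt(11514) ≈ 214.61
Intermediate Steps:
M(w) = w/4 (M(w) = w*(1/4) = w/4)
k(A) = 3 (k(A) = ((A/4)*12)/A = (3*A)/A = 3)
sqrt(k(-203/(-107)) + 46053) = sqrt(3 + 46053) = sqrt(46056) = 2*sqrt(11514)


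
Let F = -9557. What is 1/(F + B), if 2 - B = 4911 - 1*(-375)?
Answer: -1/14841 ≈ -6.7381e-5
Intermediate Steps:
B = -5284 (B = 2 - (4911 - 1*(-375)) = 2 - (4911 + 375) = 2 - 1*5286 = 2 - 5286 = -5284)
1/(F + B) = 1/(-9557 - 5284) = 1/(-14841) = -1/14841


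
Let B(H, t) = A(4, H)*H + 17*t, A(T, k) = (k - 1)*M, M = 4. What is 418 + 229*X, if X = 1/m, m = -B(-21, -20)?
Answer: 630115/1508 ≈ 417.85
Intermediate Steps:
A(T, k) = -4 + 4*k (A(T, k) = (k - 1)*4 = (-1 + k)*4 = -4 + 4*k)
B(H, t) = 17*t + H*(-4 + 4*H) (B(H, t) = (-4 + 4*H)*H + 17*t = H*(-4 + 4*H) + 17*t = 17*t + H*(-4 + 4*H))
m = -1508 (m = -(17*(-20) + 4*(-21)*(-1 - 21)) = -(-340 + 4*(-21)*(-22)) = -(-340 + 1848) = -1*1508 = -1508)
X = -1/1508 (X = 1/(-1508) = -1/1508 ≈ -0.00066313)
418 + 229*X = 418 + 229*(-1/1508) = 418 - 229/1508 = 630115/1508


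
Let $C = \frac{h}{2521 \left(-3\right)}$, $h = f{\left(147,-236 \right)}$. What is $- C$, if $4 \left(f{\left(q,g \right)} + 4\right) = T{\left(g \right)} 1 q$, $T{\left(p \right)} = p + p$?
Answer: $- \frac{17350}{7563} \approx -2.2941$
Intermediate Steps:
$T{\left(p \right)} = 2 p$
$f{\left(q,g \right)} = -4 + \frac{g q}{2}$ ($f{\left(q,g \right)} = -4 + \frac{2 g 1 q}{4} = -4 + \frac{2 g q}{4} = -4 + \frac{g q}{2}$)
$h = -17350$ ($h = -4 + \frac{1}{2} \left(-236\right) 147 = -4 - 17346 = -17350$)
$C = \frac{17350}{7563}$ ($C = - \frac{17350}{2521 \left(-3\right)} = - \frac{17350}{-7563} = \left(-17350\right) \left(- \frac{1}{7563}\right) = \frac{17350}{7563} \approx 2.2941$)
$- C = \left(-1\right) \frac{17350}{7563} = - \frac{17350}{7563}$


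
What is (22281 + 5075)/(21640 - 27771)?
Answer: -27356/6131 ≈ -4.4619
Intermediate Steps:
(22281 + 5075)/(21640 - 27771) = 27356/(-6131) = 27356*(-1/6131) = -27356/6131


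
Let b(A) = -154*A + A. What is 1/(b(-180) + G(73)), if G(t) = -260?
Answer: 1/27280 ≈ 3.6657e-5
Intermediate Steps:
b(A) = -153*A
1/(b(-180) + G(73)) = 1/(-153*(-180) - 260) = 1/(27540 - 260) = 1/27280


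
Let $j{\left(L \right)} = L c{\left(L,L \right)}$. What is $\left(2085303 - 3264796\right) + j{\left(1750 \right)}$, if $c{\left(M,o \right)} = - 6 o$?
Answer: $-19554493$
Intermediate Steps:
$j{\left(L \right)} = - 6 L^{2}$ ($j{\left(L \right)} = L \left(- 6 L\right) = - 6 L^{2}$)
$\left(2085303 - 3264796\right) + j{\left(1750 \right)} = \left(2085303 - 3264796\right) - 6 \cdot 1750^{2} = -1179493 - 18375000 = -19554493$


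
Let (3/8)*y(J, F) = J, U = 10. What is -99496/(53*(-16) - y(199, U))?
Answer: 37311/517 ≈ 72.168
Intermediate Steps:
y(J, F) = 8*J/3
-99496/(53*(-16) - y(199, U)) = -99496/(53*(-16) - 8*199/3) = -99496/(-848 - 1*1592/3) = -99496/(-848 - 1592/3) = -99496/(-4136/3) = -99496*(-3/4136) = 37311/517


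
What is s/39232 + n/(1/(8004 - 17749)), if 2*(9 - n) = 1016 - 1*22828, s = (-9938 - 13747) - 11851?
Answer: -260811089321/2452 ≈ -1.0637e+8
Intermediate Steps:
s = -35536 (s = -23685 - 11851 = -35536)
n = 10915 (n = 9 - (1016 - 1*22828)/2 = 9 - (1016 - 22828)/2 = 9 - ½*(-21812) = 9 + 10906 = 10915)
s/39232 + n/(1/(8004 - 17749)) = -35536/39232 + 10915/(1/(8004 - 17749)) = -35536*1/39232 + 10915/(1/(-9745)) = -2221/2452 + 10915/(-1/9745) = -2221/2452 + 10915*(-9745) = -2221/2452 - 106366675 = -260811089321/2452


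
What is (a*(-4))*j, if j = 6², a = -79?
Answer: 11376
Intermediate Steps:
j = 36
(a*(-4))*j = -79*(-4)*36 = 316*36 = 11376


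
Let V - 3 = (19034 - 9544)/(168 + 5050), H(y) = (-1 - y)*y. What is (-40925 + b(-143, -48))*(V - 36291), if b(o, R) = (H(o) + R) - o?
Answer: 5787784674992/2609 ≈ 2.2184e+9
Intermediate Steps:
H(y) = y*(-1 - y)
V = 12572/2609 (V = 3 + (19034 - 9544)/(168 + 5050) = 3 + 9490/5218 = 3 + 9490*(1/5218) = 3 + 4745/2609 = 12572/2609 ≈ 4.8187)
b(o, R) = R - o - o*(1 + o) (b(o, R) = (-o*(1 + o) + R) - o = (R - o*(1 + o)) - o = R - o - o*(1 + o))
(-40925 + b(-143, -48))*(V - 36291) = (-40925 + (-48 - 1*(-143) - 1*(-143)*(1 - 143)))*(12572/2609 - 36291) = (-40925 + (-48 + 143 - 1*(-143)*(-142)))*(-94670647/2609) = (-40925 + (-48 + 143 - 20306))*(-94670647/2609) = (-40925 - 20211)*(-94670647/2609) = -61136*(-94670647/2609) = 5787784674992/2609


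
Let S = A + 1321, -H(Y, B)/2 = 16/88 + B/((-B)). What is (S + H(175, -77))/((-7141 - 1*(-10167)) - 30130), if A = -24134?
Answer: 250925/298144 ≈ 0.84162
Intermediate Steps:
H(Y, B) = 18/11 (H(Y, B) = -2*(16/88 + B/((-B))) = -2*(16*(1/88) + B*(-1/B)) = -2*(2/11 - 1) = -2*(-9/11) = 18/11)
S = -22813 (S = -24134 + 1321 = -22813)
(S + H(175, -77))/((-7141 - 1*(-10167)) - 30130) = (-22813 + 18/11)/((-7141 - 1*(-10167)) - 30130) = -250925/(11*((-7141 + 10167) - 30130)) = -250925/(11*(3026 - 30130)) = -250925/11/(-27104) = -250925/11*(-1/27104) = 250925/298144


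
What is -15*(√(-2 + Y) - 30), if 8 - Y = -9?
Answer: 450 - 15*√15 ≈ 391.91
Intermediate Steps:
Y = 17 (Y = 8 - 1*(-9) = 8 + 9 = 17)
-15*(√(-2 + Y) - 30) = -15*(√(-2 + 17) - 30) = -15*(√15 - 30) = -15*(-30 + √15) = 450 - 15*√15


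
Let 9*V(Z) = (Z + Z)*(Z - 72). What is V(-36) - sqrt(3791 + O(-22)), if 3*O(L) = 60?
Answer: 864 - sqrt(3811) ≈ 802.27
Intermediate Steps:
V(Z) = 2*Z*(-72 + Z)/9 (V(Z) = ((Z + Z)*(Z - 72))/9 = ((2*Z)*(-72 + Z))/9 = (2*Z*(-72 + Z))/9 = 2*Z*(-72 + Z)/9)
O(L) = 20 (O(L) = (1/3)*60 = 20)
V(-36) - sqrt(3791 + O(-22)) = (2/9)*(-36)*(-72 - 36) - sqrt(3791 + 20) = (2/9)*(-36)*(-108) - sqrt(3811) = 864 - sqrt(3811)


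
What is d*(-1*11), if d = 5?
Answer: -55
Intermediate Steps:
d*(-1*11) = 5*(-1*11) = 5*(-11) = -55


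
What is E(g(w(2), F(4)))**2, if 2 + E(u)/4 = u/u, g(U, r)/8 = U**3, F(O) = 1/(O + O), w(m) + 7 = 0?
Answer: 16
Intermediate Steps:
w(m) = -7 (w(m) = -7 + 0 = -7)
F(O) = 1/(2*O)
g(U, r) = 8*U**3
E(u) = -4 (E(u) = -8 + 4*(u/u) = -8 + 4*1 = -8 + 4 = -4)
E(g(w(2), F(4)))**2 = (-4)**2 = 16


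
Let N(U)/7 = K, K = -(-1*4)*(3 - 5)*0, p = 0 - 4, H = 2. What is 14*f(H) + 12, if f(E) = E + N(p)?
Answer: 40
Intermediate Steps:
p = -4
K = 0 (K = -(-4)*(-2)*0 = -1*8*0 = -8*0 = 0)
N(U) = 0 (N(U) = 7*0 = 0)
f(E) = E (f(E) = E + 0 = E)
14*f(H) + 12 = 14*2 + 12 = 28 + 12 = 40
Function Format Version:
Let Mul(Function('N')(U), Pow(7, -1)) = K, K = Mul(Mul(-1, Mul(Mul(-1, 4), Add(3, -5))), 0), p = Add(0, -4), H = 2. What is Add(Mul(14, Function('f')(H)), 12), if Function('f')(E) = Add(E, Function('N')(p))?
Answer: 40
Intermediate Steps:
p = -4
K = 0 (K = Mul(Mul(-1, Mul(-4, -2)), 0) = Mul(Mul(-1, 8), 0) = Mul(-8, 0) = 0)
Function('N')(U) = 0 (Function('N')(U) = Mul(7, 0) = 0)
Function('f')(E) = E (Function('f')(E) = Add(E, 0) = E)
Add(Mul(14, Function('f')(H)), 12) = Add(Mul(14, 2), 12) = Add(28, 12) = 40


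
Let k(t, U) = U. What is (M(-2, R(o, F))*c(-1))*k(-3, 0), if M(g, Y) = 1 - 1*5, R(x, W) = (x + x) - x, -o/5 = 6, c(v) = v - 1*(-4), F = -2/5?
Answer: 0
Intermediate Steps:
F = -⅖ (F = -2*⅕ = -⅖ ≈ -0.40000)
c(v) = 4 + v (c(v) = v + 4 = 4 + v)
o = -30 (o = -5*6 = -30)
R(x, W) = x (R(x, W) = 2*x - x = x)
M(g, Y) = -4 (M(g, Y) = 1 - 5 = -4)
(M(-2, R(o, F))*c(-1))*k(-3, 0) = -4*(4 - 1)*0 = -4*3*0 = -12*0 = 0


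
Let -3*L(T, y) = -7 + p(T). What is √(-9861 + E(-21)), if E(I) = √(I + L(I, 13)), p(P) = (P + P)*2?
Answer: √(-88749 + 6*√21)/3 ≈ 99.287*I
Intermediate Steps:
p(P) = 4*P (p(P) = (2*P)*2 = 4*P)
L(T, y) = 7/3 - 4*T/3 (L(T, y) = -(-7 + 4*T)/3 = 7/3 - 4*T/3)
E(I) = √(7/3 - I/3) (E(I) = √(I + (7/3 - 4*I/3)) = √(7/3 - I/3))
√(-9861 + E(-21)) = √(-9861 + √(21 - 3*(-21))/3) = √(-9861 + √(21 + 63)/3) = √(-9861 + √84/3) = √(-9861 + (2*√21)/3) = √(-9861 + 2*√21/3)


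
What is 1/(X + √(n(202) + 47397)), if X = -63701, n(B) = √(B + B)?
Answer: -1/(63701 - √(47397 + 2*√101)) ≈ -1.5752e-5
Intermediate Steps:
n(B) = √2*√B (n(B) = √(2*B) = √2*√B)
1/(X + √(n(202) + 47397)) = 1/(-63701 + √(√2*√202 + 47397)) = 1/(-63701 + √(2*√101 + 47397)) = 1/(-63701 + √(47397 + 2*√101))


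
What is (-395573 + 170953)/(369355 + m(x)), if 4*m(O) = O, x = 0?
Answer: -44924/73871 ≈ -0.60814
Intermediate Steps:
m(O) = O/4
(-395573 + 170953)/(369355 + m(x)) = (-395573 + 170953)/(369355 + (¼)*0) = -224620/(369355 + 0) = -224620/369355 = -224620*1/369355 = -44924/73871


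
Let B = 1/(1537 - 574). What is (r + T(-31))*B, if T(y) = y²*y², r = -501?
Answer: 923020/963 ≈ 958.48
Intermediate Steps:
B = 1/963 ≈ 0.0010384
T(y) = y⁴
(r + T(-31))*B = (-501 + (-31)⁴)*(1/963) = (-501 + 923521)*(1/963) = 923020*(1/963) = 923020/963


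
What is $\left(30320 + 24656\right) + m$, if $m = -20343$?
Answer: $34633$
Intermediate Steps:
$\left(30320 + 24656\right) + m = \left(30320 + 24656\right) - 20343 = 54976 - 20343 = 34633$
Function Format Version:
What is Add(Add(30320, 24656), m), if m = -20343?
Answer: 34633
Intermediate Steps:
Add(Add(30320, 24656), m) = Add(Add(30320, 24656), -20343) = Add(54976, -20343) = 34633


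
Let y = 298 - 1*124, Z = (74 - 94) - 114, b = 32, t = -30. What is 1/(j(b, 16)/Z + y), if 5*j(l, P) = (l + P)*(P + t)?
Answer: 335/58626 ≈ 0.0057142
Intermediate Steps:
j(l, P) = (-30 + P)*(P + l)/5 (j(l, P) = ((l + P)*(P - 30))/5 = ((P + l)*(-30 + P))/5 = ((-30 + P)*(P + l))/5 = (-30 + P)*(P + l)/5)
Z = -134 (Z = -20 - 114 = -134)
y = 174 (y = 298 - 124 = 174)
1/(j(b, 16)/Z + y) = 1/((-6*16 - 6*32 + (1/5)*16**2 + (1/5)*16*32)/(-134) + 174) = 1/((-96 - 192 + (1/5)*256 + 512/5)*(-1/134) + 174) = 1/((-96 - 192 + 256/5 + 512/5)*(-1/134) + 174) = 1/(-672/5*(-1/134) + 174) = 1/(336/335 + 174) = 1/(58626/335) = 335/58626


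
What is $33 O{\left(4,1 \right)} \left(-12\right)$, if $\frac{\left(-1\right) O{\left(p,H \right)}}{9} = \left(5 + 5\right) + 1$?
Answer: $39204$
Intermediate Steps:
$O{\left(p,H \right)} = -99$ ($O{\left(p,H \right)} = - 9 \left(\left(5 + 5\right) + 1\right) = - 9 \left(10 + 1\right) = \left(-9\right) 11 = -99$)
$33 O{\left(4,1 \right)} \left(-12\right) = 33 \left(-99\right) \left(-12\right) = \left(-3267\right) \left(-12\right) = 39204$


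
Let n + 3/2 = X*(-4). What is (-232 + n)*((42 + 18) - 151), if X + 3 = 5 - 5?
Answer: 40313/2 ≈ 20157.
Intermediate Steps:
X = -3 (X = -3 + (5 - 5) = -3 + 0 = -3)
n = 21/2 (n = -3/2 - 3*(-4) = -3/2 + 12 = 21/2 ≈ 10.500)
(-232 + n)*((42 + 18) - 151) = (-232 + 21/2)*((42 + 18) - 151) = -443*(60 - 151)/2 = -443/2*(-91) = 40313/2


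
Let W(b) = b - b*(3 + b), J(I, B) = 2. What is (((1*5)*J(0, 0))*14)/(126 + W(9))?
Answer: 140/27 ≈ 5.1852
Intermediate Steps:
W(b) = b - b*(3 + b)
(((1*5)*J(0, 0))*14)/(126 + W(9)) = (((1*5)*2)*14)/(126 - 1*9*(2 + 9)) = ((5*2)*14)/(126 - 1*9*11) = (10*14)/(126 - 99) = 140/27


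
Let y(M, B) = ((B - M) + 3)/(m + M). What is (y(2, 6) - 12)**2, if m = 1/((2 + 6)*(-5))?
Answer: 446224/6241 ≈ 71.499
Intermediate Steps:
m = -1/40 (m = 1/(8*(-5)) = 1/(-40) = -1/40 ≈ -0.025000)
y(M, B) = (3 + B - M)/(-1/40 + M) (y(M, B) = ((B - M) + 3)/(-1/40 + M) = (3 + B - M)/(-1/40 + M))
(y(2, 6) - 12)**2 = (40*(3 + 6 - 1*2)/(-1 + 40*2) - 12)**2 = (40*(3 + 6 - 2)/(-1 + 80) - 12)**2 = (40*7/79 - 12)**2 = (40*(1/79)*7 - 12)**2 = (280/79 - 12)**2 = (-668/79)**2 = 446224/6241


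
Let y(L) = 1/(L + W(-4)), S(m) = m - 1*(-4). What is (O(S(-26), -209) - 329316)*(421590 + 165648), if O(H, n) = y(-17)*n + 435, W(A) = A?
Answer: -1351879033832/7 ≈ -1.9313e+11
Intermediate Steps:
S(m) = 4 + m (S(m) = m + 4 = 4 + m)
y(L) = 1/(-4 + L) (y(L) = 1/(L - 4) = 1/(-4 + L))
O(H, n) = 435 - n/21 (O(H, n) = n/(-4 - 17) + 435 = n/(-21) + 435 = -n/21 + 435 = 435 - n/21)
(O(S(-26), -209) - 329316)*(421590 + 165648) = ((435 - 1/21*(-209)) - 329316)*(421590 + 165648) = ((435 + 209/21) - 329316)*587238 = (9344/21 - 329316)*587238 = -6906292/21*587238 = -1351879033832/7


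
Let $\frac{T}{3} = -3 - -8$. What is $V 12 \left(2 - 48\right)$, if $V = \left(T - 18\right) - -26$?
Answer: $-12696$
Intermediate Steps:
$T = 15$ ($T = 3 \left(-3 - -8\right) = 3 \left(-3 + 8\right) = 3 \cdot 5 = 15$)
$V = 23$ ($V = \left(15 - 18\right) - -26 = \left(15 - 18\right) + 26 = -3 + 26 = 23$)
$V 12 \left(2 - 48\right) = 23 \cdot 12 \left(2 - 48\right) = 276 \left(-46\right) = -12696$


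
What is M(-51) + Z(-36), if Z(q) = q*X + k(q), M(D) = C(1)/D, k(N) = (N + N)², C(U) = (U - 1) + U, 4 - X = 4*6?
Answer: 301103/51 ≈ 5904.0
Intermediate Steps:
X = -20 (X = 4 - 4*6 = 4 - 1*24 = 4 - 24 = -20)
C(U) = -1 + 2*U (C(U) = (-1 + U) + U = -1 + 2*U)
k(N) = 4*N² (k(N) = (2*N)² = 4*N²)
M(D) = 1/D (M(D) = (-1 + 2*1)/D = (-1 + 2)/D = 1/D)
Z(q) = -20*q + 4*q² (Z(q) = q*(-20) + 4*q² = -20*q + 4*q²)
M(-51) + Z(-36) = 1/(-51) + 4*(-36)*(-5 - 36) = -1/51 + 4*(-36)*(-41) = -1/51 + 5904 = 301103/51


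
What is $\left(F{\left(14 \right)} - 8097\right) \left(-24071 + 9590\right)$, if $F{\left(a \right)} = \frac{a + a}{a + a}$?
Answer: $117238176$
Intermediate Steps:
$F{\left(a \right)} = 1$ ($F{\left(a \right)} = \frac{2 a}{2 a} = 2 a \frac{1}{2 a} = 1$)
$\left(F{\left(14 \right)} - 8097\right) \left(-24071 + 9590\right) = \left(1 - 8097\right) \left(-24071 + 9590\right) = \left(-8096\right) \left(-14481\right) = 117238176$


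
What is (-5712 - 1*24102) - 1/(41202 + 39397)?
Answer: -2402978587/80599 ≈ -29814.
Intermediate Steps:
(-5712 - 1*24102) - 1/(41202 + 39397) = (-5712 - 24102) - 1/80599 = -29814 - 1*1/80599 = -29814 - 1/80599 = -2402978587/80599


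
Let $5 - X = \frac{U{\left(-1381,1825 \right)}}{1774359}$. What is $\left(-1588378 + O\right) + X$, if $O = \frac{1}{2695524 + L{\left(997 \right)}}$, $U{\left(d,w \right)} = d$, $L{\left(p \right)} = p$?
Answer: $- \frac{7599723583098041687}{4784596305039} \approx -1.5884 \cdot 10^{6}$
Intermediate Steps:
$X = \frac{8873176}{1774359}$ ($X = 5 - - \frac{1381}{1774359} = 5 + \frac{1381}{1774359} = \frac{8873176}{1774359} \approx 5.0008$)
$O = \frac{1}{2696521}$ ($O = \frac{1}{2695524 + 997} = \frac{1}{2696521} \approx 3.7085 \cdot 10^{-7}$)
$\left(-1588378 + O\right) + X = \left(-1588378 + \frac{1}{2696521}\right) + \frac{8873176}{1774359} = - \frac{4283094632937}{2696521} + \frac{8873176}{1774359} = - \frac{7599723583098041687}{4784596305039}$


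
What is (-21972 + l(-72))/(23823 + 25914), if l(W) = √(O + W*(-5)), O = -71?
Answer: -21955/49737 ≈ -0.44142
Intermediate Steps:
l(W) = √(-71 - 5*W) (l(W) = √(-71 + W*(-5)) = √(-71 - 5*W))
(-21972 + l(-72))/(23823 + 25914) = (-21972 + √(-71 - 5*(-72)))/(23823 + 25914) = (-21972 + √(-71 + 360))/49737 = (-21972 + √289)*(1/49737) = (-21972 + 17)*(1/49737) = -21955*1/49737 = -21955/49737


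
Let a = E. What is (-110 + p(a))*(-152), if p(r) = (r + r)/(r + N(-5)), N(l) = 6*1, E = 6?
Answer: 16568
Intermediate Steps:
N(l) = 6
a = 6
p(r) = 2*r/(6 + r) (p(r) = (r + r)/(r + 6) = (2*r)/(6 + r) = 2*r/(6 + r))
(-110 + p(a))*(-152) = (-110 + 2*6/(6 + 6))*(-152) = (-110 + 2*6/12)*(-152) = (-110 + 2*6*(1/12))*(-152) = (-110 + 1)*(-152) = -109*(-152) = 16568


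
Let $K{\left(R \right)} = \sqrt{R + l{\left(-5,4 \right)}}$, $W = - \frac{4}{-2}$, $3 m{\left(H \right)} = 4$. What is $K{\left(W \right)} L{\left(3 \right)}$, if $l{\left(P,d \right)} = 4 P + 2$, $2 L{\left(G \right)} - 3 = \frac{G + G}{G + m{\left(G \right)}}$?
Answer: $\frac{114 i}{13} \approx 8.7692 i$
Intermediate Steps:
$m{\left(H \right)} = \frac{4}{3}$ ($m{\left(H \right)} = \frac{1}{3} \cdot 4 = \frac{4}{3}$)
$L{\left(G \right)} = \frac{3}{2} + \frac{G}{\frac{4}{3} + G}$ ($L{\left(G \right)} = \frac{3}{2} + \frac{\left(G + G\right) \frac{1}{G + \frac{4}{3}}}{2} = \frac{3}{2} + \frac{2 G \frac{1}{\frac{4}{3} + G}}{2} = \frac{3}{2} + \frac{G}{\frac{4}{3} + G}$)
$W = 2$ ($W = \left(-4\right) \left(- \frac{1}{2}\right) = 2$)
$l{\left(P,d \right)} = 2 + 4 P$
$K{\left(R \right)} = \sqrt{-18 + R}$ ($K{\left(R \right)} = \sqrt{R + \left(2 + 4 \left(-5\right)\right)} = \sqrt{R + \left(2 - 20\right)} = \sqrt{R - 18} = \sqrt{-18 + R}$)
$K{\left(W \right)} L{\left(3 \right)} = \sqrt{-18 + 2} \frac{3 \left(4 + 5 \cdot 3\right)}{2 \left(4 + 3 \cdot 3\right)} = \sqrt{-16} \frac{3 \left(4 + 15\right)}{2 \left(4 + 9\right)} = 4 i \frac{3}{2} \cdot \frac{1}{13} \cdot 19 = 4 i \frac{57}{26} = \frac{114 i}{13}$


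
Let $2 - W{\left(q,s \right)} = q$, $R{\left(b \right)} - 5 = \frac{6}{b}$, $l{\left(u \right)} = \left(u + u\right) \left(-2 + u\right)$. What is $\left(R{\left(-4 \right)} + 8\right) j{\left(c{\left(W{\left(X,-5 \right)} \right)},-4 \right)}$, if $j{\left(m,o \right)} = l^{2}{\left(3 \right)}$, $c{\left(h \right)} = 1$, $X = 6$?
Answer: $414$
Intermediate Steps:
$l{\left(u \right)} = 2 u \left(-2 + u\right)$
$R{\left(b \right)} = 5 + \frac{6}{b}$
$W{\left(q,s \right)} = 2 - q$
$j{\left(m,o \right)} = 36$ ($j{\left(m,o \right)} = \left(2 \cdot 3 \left(-2 + 3\right)\right)^{2} = \left(2 \cdot 3 \cdot 1\right)^{2} = 6^{2} = 36$)
$\left(R{\left(-4 \right)} + 8\right) j{\left(c{\left(W{\left(X,-5 \right)} \right)},-4 \right)} = \left(\left(5 + \frac{6}{-4}\right) + 8\right) 36 = \left(\left(5 + 6 \left(- \frac{1}{4}\right)\right) + 8\right) 36 = \left(\left(5 - \frac{3}{2}\right) + 8\right) 36 = \left(\frac{7}{2} + 8\right) 36 = \frac{23}{2} \cdot 36 = 414$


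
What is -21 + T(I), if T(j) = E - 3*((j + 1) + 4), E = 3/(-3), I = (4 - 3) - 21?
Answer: 23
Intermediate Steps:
I = -20 (I = 1 - 21 = -20)
E = -1 (E = 3*(-1/3) = -1)
T(j) = -16 - 3*j (T(j) = -1 - 3*((j + 1) + 4) = -1 - 3*((1 + j) + 4) = -1 - 3*(5 + j) = -1 + (-15 - 3*j) = -16 - 3*j)
-21 + T(I) = -21 + (-16 - 3*(-20)) = -21 + (-16 + 60) = -21 + 44 = 23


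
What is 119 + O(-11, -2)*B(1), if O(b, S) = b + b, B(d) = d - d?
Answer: 119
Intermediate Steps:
B(d) = 0
O(b, S) = 2*b
119 + O(-11, -2)*B(1) = 119 + (2*(-11))*0 = 119 - 22*0 = 119 + 0 = 119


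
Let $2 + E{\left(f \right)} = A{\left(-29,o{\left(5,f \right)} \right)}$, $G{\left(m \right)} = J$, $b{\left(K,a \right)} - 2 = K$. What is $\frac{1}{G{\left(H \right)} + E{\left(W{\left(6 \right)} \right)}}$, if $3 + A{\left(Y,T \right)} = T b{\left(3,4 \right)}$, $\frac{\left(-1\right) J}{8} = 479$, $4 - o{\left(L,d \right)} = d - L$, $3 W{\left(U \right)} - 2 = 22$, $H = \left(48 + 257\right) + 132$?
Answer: $- \frac{1}{3832} \approx -0.00026096$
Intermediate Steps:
$b{\left(K,a \right)} = 2 + K$
$H = 437$ ($H = 305 + 132 = 437$)
$W{\left(U \right)} = 8$ ($W{\left(U \right)} = \frac{2}{3} + \frac{1}{3} \cdot 22 = \frac{2}{3} + \frac{22}{3} = 8$)
$o{\left(L,d \right)} = 4 + L - d$ ($o{\left(L,d \right)} = 4 - \left(d - L\right) = 4 + \left(L - d\right) = 4 + L - d$)
$J = -3832$ ($J = \left(-8\right) 479 = -3832$)
$G{\left(m \right)} = -3832$
$A{\left(Y,T \right)} = -3 + 5 T$ ($A{\left(Y,T \right)} = -3 + T \left(2 + 3\right) = -3 + T 5 = -3 + 5 T$)
$E{\left(f \right)} = 40 - 5 f$ ($E{\left(f \right)} = -2 + \left(-3 + 5 \left(4 + 5 - f\right)\right) = -2 + \left(-3 + 5 \left(9 - f\right)\right) = -2 - \left(-42 + 5 f\right) = 40 - 5 f$)
$\frac{1}{G{\left(H \right)} + E{\left(W{\left(6 \right)} \right)}} = \frac{1}{-3832 + \left(40 - 40\right)} = \frac{1}{-3832 + 0} = \frac{1}{-3832} = - \frac{1}{3832}$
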